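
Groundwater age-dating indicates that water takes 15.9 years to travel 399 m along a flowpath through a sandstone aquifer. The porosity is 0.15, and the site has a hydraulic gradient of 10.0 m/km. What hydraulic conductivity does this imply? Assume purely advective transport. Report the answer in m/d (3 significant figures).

1.03 m/d

t = 15.9 years = 5804 d
v = L / t = 399 / 5804 = 0.06875 m/d
K = v · n / i = 0.06875 × 0.15 / 0.010 = 1.03 m/d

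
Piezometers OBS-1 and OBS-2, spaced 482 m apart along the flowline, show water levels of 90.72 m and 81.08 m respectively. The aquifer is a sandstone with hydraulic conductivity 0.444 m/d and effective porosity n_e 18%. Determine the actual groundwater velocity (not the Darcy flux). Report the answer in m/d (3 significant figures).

Hydraulic gradient i = (90.72 − 81.08) / 482 = 9.64 / 482 = 0.02000
Darcy flux q = K·i = 0.444 × 0.02000 = 0.008880 m/d
v_s = q/n_e = 0.008880/0.18 = 0.04933 m/d

0.0493 m/d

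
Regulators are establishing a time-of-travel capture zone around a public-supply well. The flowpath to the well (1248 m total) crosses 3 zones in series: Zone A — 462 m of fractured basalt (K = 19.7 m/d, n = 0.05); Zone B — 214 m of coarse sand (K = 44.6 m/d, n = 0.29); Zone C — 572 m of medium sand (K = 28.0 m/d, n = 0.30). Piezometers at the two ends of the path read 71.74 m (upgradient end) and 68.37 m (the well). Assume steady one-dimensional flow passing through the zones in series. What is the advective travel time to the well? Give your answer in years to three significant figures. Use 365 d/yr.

10.2 years

Total head drop ΔH = 71.74 − 68.37 = 3.37 m
Continuity: the same q passes through each zone, so ΔH = q·Σ(L_j/K_j) — the zones act as resistances in series.
Σ(L/K) = 462/19.7 + 214/44.6 + 572/28.0 = 23.45 + 4.798 + 20.43 = 48.68 d
q = ΔH / Σ(L/K) = 3.37 / 48.68 = 0.06923 m/d (same in every zone)
Zone A: v = q/n = 0.06923/0.05 = 1.385 m/d → t_A = 462/1.385 = 333.7 d
Zone B: v = q/n = 0.06923/0.29 = 0.2387 m/d → t_B = 214/0.2387 = 896.4 d
Zone C: v = q/n = 0.06923/0.30 = 0.2308 m/d → t_C = 572/0.2308 = 2479 d
Total t = 333.7 + 896.4 + 2479 = 3709 d
   = 3709 / 365 = 10.2 yr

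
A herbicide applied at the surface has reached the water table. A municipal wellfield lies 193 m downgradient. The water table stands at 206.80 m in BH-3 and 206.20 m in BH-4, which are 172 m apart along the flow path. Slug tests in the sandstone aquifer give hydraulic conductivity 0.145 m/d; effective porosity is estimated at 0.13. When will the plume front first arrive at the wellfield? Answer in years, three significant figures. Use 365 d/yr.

136 years

Hydraulic gradient i = (206.80 − 206.20) / 172 = 0.60 / 172 = 0.003488
Specific discharge q = 0.145 × 0.003488 = 5.058e-4 m/d
v = Ki/n = 0.145·0.003488/0.13 = 0.003891 m/d
t = L / v = 193 / 0.003891 = 49600 d
   = 49600 / 365 = 136 yr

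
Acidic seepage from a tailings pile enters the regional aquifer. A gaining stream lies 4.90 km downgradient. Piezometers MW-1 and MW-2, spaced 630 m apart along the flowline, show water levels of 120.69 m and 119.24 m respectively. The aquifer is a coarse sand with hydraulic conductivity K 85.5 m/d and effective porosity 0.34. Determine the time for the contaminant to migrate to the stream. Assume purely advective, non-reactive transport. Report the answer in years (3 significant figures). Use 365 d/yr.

Hydraulic gradient i = (120.69 − 119.24) / 630 = 1.45 / 630 = 0.002302
Darcy flux q = K·i = 85.5 × 0.002302 = 0.1968 m/d
v = Ki/n = 85.5·0.002302/0.34 = 0.5788 m/d
L = 4.90 km = 4900 m
t = L / v = 4900 / 0.5788 = 8466 d
   = 8466 / 365 = 23.2 yr

23.2 years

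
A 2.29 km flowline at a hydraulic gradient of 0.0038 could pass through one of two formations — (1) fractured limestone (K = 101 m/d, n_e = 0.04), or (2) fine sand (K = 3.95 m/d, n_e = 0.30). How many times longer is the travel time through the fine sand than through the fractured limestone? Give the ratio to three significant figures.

192

Unit 1 (fractured limestone): v = 101×0.0038/0.04 = 9.595 m/d, t = 2290/9.595 = 238.7 d
Unit 2 (fine sand): v = 3.95×0.0038/0.30 = 0.05003 m/d, t = 2290/0.05003 = 45770 d
t(fine sand) / t(fractured limestone) = 45770/238.7 = 192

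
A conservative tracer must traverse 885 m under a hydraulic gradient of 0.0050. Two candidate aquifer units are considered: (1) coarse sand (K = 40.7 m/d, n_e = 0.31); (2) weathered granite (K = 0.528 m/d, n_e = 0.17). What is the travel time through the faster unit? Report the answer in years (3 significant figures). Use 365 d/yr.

3.69 years

Unit 1 (coarse sand): v = 40.7×0.0050/0.31 = 0.6565 m/d, t = 885/0.6565 = 1348 d
Unit 2 (weathered granite): v = 0.528×0.0050/0.17 = 0.01553 m/d, t = 885/0.01553 = 56990 d
Faster: 1348 d / 365 = 3.69 yr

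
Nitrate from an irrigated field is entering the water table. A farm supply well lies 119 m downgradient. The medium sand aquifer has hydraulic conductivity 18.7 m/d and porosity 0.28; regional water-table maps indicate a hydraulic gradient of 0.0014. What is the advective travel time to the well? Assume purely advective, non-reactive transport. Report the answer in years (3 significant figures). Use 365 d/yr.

q = Ki = 18.7 × 0.0014 = 0.02618 m/d
v_s = q/n_e = 0.02618/0.28 = 0.09350 m/d
t = L / v = 119 / 0.09350 = 1273 d
   = 1273 / 365 = 3.49 yr

3.49 years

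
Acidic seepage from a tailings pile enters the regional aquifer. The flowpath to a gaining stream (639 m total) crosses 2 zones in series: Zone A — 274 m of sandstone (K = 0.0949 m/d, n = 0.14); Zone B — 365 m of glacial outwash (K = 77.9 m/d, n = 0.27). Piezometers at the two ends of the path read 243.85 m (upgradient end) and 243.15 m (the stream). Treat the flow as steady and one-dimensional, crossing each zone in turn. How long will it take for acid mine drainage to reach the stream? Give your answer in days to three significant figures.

Total head drop ΔH = 243.85 − 243.15 = 0.70 m
Continuity: the same q passes through each zone, so ΔH = q·Σ(L_j/K_j) — the zones act as resistances in series.
Σ(L/K) = 274/0.0949 + 365/77.9 = 2887 + 4.685 = 2892 d
q = ΔH / Σ(L/K) = 0.70 / 2892 = 2.421e-4 m/d (same in every zone)
Zone A: v = q/n = 2.421e-4/0.14 = 0.001729 m/d → t_A = 274/0.001729 = 158500 d
Zone B: v = q/n = 2.421e-4/0.27 = 8.965e-4 m/d → t_B = 365/8.965e-4 = 407100 d
Total t = 158500 + 407100 = 565600 d

566000 days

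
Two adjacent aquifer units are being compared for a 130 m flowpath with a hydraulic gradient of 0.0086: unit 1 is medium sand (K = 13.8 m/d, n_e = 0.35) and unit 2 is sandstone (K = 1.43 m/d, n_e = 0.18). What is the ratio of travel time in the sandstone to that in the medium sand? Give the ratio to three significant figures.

4.96

Unit 1 (medium sand): v = 13.8×0.0086/0.35 = 0.3391 m/d, t = 130/0.3391 = 383.4 d
Unit 2 (sandstone): v = 1.43×0.0086/0.18 = 0.06832 m/d, t = 130/0.06832 = 1903 d
t(sandstone) / t(medium sand) = 1903/383.4 = 4.96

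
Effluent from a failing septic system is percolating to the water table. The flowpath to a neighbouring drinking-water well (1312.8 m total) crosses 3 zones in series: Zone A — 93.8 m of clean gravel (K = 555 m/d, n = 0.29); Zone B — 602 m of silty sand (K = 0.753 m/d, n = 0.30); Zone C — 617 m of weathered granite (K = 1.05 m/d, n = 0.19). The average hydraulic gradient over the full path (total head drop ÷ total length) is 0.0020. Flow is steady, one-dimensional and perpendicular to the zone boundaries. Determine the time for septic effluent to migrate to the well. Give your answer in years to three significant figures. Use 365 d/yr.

For zones in series the flux q is common to all zones; the equivalent conductivity is the harmonic (thickness-weighted) mean, K_eq = L_total / Σ(L_j/K_j).
Σ(L/K) = 93.8/555 + 602/0.753 + 617/1.05 = 0.1690 + 799.5 + 587.6 = 1387 d
K_eq = L_total / Σ(L/K) = 1312.8 / 1387 = 0.9463 m/d
q = K_eq · i = 0.9463 × 0.0020 = 0.001893 m/d (same in every zone)
Zone A: v = q/n = 0.001893/0.29 = 0.006526 m/d → t_A = 93.8/0.006526 = 14370 d
Zone B: v = q/n = 0.001893/0.30 = 0.006309 m/d → t_B = 602/0.006309 = 95420 d
Zone C: v = q/n = 0.001893/0.19 = 0.009961 m/d → t_C = 617/0.009961 = 61940 d
Total t = 14370 + 95420 + 61940 = 171700 d
   = 171700 / 365 = 471 yr

471 years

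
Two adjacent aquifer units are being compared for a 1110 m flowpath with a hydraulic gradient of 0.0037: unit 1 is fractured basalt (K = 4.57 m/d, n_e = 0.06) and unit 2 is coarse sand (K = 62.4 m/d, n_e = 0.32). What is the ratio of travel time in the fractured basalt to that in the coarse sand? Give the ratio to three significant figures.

2.56

Unit 1 (fractured basalt): v = 4.57×0.0037/0.06 = 0.2818 m/d, t = 1110/0.2818 = 3939 d
Unit 2 (coarse sand): v = 62.4×0.0037/0.32 = 0.7215 m/d, t = 1110/0.7215 = 1538 d
t(fractured basalt) / t(coarse sand) = 3939/1538 = 2.56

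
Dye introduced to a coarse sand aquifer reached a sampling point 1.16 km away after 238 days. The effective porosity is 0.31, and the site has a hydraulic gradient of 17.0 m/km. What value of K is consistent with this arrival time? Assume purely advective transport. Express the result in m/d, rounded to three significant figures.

88.9 m/d

L = 1.16 km = 1160 m
v = L / t = 1160 / 238 = 4.874 m/d
K = v · n / i = 4.874 × 0.31 / 0.017 = 88.9 m/d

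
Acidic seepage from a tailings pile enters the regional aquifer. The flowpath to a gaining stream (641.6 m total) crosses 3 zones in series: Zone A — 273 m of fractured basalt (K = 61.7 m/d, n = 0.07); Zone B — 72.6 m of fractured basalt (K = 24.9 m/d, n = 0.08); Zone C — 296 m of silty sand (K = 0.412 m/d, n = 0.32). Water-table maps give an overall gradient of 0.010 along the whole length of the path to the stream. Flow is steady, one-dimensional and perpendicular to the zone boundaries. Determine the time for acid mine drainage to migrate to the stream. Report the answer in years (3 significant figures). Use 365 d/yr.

37.1 years

Continuity: the same q passes through each zone, so ΔH = q·Σ(L_j/K_j) — the zones act as resistances in series.
Σ(L/K) = 273/61.7 + 72.6/24.9 + 296/0.412 = 4.425 + 2.916 + 718.4 = 725.8 d
K_eq = L_total / Σ(L/K) = 641.6 / 725.8 = 0.8840 m/d
q = K_eq · i = 0.8840 × 0.010 = 0.008840 m/d (same in every zone)
Zone A: v = q/n = 0.008840/0.07 = 0.1263 m/d → t_A = 273/0.1263 = 2162 d
Zone B: v = q/n = 0.008840/0.08 = 0.1105 m/d → t_B = 72.6/0.1105 = 657.0 d
Zone C: v = q/n = 0.008840/0.32 = 0.02763 m/d → t_C = 296/0.02763 = 10710 d
Total t = 2162 + 657.0 + 10710 = 13530 d
   = 13530 / 365 = 37.1 yr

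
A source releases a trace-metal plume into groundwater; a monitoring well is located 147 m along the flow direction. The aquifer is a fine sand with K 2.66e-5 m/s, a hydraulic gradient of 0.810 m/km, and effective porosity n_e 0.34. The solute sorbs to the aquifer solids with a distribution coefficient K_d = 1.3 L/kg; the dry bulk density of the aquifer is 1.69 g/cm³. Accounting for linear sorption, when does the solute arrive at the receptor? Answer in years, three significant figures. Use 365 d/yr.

549 years

K = 2.66e-5 m/s × 86400 s/d = 2.298 m/d
Darcy flux q = K·i = 2.298 × 8.1e-4 = 0.001862 m/d
Average linear velocity = 0.001862 / 0.34 = 0.005475 m/d
Retardation R = 1 + ρ_b·K_d/n = 1 + 1.69×1.3/0.34 = 7.462
Contaminant velocity v_c = v/R = 0.005475/7.462 = 7.338e-4 m/d
t = L/v_c = 147/7.338e-4 = 200300 d
   = 200300/365 = 549 yr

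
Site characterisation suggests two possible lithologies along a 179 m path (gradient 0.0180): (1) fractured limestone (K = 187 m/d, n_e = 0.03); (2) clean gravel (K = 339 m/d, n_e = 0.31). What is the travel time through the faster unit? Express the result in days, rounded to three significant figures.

Unit 1 (fractured limestone): v = 187×0.018/0.03 = 112.2 m/d, t = 179/112.2 = 1.595 d
Unit 2 (clean gravel): v = 339×0.018/0.31 = 19.68 m/d, t = 179/19.68 = 9.094 d
Faster unit: t = 1.60 d

1.60 days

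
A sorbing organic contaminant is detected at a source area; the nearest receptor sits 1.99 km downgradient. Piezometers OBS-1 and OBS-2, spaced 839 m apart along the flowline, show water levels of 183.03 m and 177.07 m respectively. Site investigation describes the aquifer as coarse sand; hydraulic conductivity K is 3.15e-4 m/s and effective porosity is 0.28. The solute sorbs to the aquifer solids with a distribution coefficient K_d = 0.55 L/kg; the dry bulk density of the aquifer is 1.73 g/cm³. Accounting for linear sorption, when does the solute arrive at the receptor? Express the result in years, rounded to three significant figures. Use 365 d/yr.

34.7 years

Hydraulic gradient i = (183.03 − 177.07) / 839 = 5.96 / 839 = 0.007104
K = 3.15e-4 m/s × 86400 s/d = 27.22 m/d
q = Ki = 27.22 × 0.007104 = 0.1933 m/d
v = Ki/n = 27.22·0.007104/0.28 = 0.6905 m/d
Retardation R = 1 + ρ_b·K_d/n = 1 + 1.73×0.55/0.28 = 4.398
Contaminant velocity v_c = v/R = 0.6905/4.398 = 0.1570 m/d
L = 1.99 km = 1990 m
t = L/v_c = 1990/0.1570 = 12680 d
   = 12680/365 = 34.7 yr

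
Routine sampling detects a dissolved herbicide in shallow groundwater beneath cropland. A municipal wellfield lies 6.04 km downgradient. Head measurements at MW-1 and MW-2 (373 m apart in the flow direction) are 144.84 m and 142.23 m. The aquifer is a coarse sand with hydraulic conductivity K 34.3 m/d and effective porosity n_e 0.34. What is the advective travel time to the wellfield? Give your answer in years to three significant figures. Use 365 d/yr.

23.4 years

Hydraulic gradient i = (144.84 − 142.23) / 373 = 2.61 / 373 = 0.006997
q = Ki = 34.3 × 0.006997 = 0.2400 m/d
v_s = q/n_e = 0.2400/0.34 = 0.7059 m/d
L = 6.04 km = 6040 m
t = L / v = 6040 / 0.7059 = 8556 d
   = 8556 / 365 = 23.4 yr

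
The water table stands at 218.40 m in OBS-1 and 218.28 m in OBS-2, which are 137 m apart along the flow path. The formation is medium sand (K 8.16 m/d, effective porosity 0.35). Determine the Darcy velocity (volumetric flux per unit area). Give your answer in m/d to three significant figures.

Hydraulic gradient i = (218.40 − 218.28) / 137 = 0.12 / 137 = 8.759e-4
q = Ki = 8.16 × 8.759e-4 = 0.007147 m/d

0.00715 m/d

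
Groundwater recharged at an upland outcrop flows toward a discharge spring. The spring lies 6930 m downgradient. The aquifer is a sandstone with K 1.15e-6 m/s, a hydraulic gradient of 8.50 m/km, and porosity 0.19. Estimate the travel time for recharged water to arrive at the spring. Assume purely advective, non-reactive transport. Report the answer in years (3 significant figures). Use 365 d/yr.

K = 1.15e-6 m/s × 86400 s/d = 0.09936 m/d
q = Ki = 0.09936 × 0.0085 = 8.446e-4 m/d
v = Ki/n = 0.09936·0.0085/0.19 = 0.004445 m/d
t = L / v = 6930 / 0.004445 = 1.559e6 d
   = 1.559e6 / 365 = 4270 yr

4270 years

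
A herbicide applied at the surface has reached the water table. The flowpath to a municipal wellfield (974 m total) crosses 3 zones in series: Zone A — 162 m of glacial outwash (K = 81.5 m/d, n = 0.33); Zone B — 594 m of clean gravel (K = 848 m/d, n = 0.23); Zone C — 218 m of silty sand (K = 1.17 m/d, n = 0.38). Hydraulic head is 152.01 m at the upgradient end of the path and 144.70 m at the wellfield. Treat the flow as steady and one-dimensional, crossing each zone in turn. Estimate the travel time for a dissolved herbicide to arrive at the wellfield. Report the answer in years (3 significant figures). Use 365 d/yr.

Total head drop ΔH = 152.01 − 144.70 = 7.31 m
Steady 1-D flow in series ⇒ the Darcy flux q is identical in every zone and the zone head losses add (resistances L/K in series).
Σ(L/K) = 162/81.5 + 594/848 + 218/1.17 = 1.988 + 0.7005 + 186.3 = 189.0 d
q = ΔH / Σ(L/K) = 7.31 / 189.0 = 0.03867 m/d (same in every zone)
Zone A: v = q/n = 0.03867/0.33 = 0.1172 m/d → t_A = 162/0.1172 = 1382 d
Zone B: v = q/n = 0.03867/0.23 = 0.1682 m/d → t_B = 594/0.1682 = 3533 d
Zone C: v = q/n = 0.03867/0.38 = 0.1018 m/d → t_C = 218/0.1018 = 2142 d
Total t = 1382 + 3533 + 2142 = 7057 d
   = 7057 / 365 = 19.3 yr

19.3 years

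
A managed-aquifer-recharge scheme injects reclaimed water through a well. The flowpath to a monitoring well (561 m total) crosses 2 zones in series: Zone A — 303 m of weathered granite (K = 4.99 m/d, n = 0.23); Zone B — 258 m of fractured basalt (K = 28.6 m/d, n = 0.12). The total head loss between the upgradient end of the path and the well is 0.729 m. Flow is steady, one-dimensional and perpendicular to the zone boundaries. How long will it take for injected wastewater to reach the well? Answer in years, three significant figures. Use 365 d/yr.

26.4 years

Steady 1-D flow in series ⇒ the Darcy flux q is identical in every zone and the zone head losses add (resistances L/K in series).
Σ(L/K) = 303/4.99 + 258/28.6 = 60.72 + 9.021 = 69.74 d
q = ΔH / Σ(L/K) = 0.729 / 69.74 = 0.01045 m/d (same in every zone)
Zone A: v = q/n = 0.01045/0.23 = 0.04545 m/d → t_A = 303/0.04545 = 6667 d
Zone B: v = q/n = 0.01045/0.12 = 0.08711 m/d → t_B = 258/0.08711 = 2962 d
Total t = 6667 + 2962 = 9629 d
   = 9629 / 365 = 26.4 yr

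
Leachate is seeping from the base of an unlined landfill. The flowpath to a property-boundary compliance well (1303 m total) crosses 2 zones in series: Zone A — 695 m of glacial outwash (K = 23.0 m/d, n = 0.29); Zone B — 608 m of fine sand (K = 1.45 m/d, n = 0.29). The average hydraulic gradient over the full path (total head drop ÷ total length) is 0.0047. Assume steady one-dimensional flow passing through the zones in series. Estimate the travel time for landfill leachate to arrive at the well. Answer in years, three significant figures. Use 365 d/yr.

Steady 1-D flow in series ⇒ the Darcy flux q is identical in every zone and the zone head losses add (resistances L/K in series).
Σ(L/K) = 695/23.0 + 608/1.45 = 30.22 + 419.3 = 449.5 d
K_eq = L_total / Σ(L/K) = 1303 / 449.5 = 2.899 m/d
q = K_eq · i = 2.899 × 0.0047 = 0.01362 m/d (same in every zone)
Zone A: v = q/n = 0.01362/0.29 = 0.04698 m/d → t_A = 695/0.04698 = 14790 d
Zone B: v = q/n = 0.01362/0.29 = 0.04698 m/d → t_B = 608/0.04698 = 12940 d
Total t = 14790 + 12940 = 27740 d
   = 27740 / 365 = 76.0 yr

76.0 years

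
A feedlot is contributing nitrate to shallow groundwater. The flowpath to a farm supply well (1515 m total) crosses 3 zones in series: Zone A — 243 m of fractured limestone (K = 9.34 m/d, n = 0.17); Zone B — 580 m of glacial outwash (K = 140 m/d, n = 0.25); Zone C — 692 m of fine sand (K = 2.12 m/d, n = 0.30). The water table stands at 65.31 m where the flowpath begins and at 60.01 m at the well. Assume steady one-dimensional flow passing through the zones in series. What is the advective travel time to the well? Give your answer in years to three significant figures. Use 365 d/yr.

72.6 years

Total head drop ΔH = 65.31 − 60.01 = 5.30 m
Steady 1-D flow in series ⇒ the Darcy flux q is identical in every zone and the zone head losses add (resistances L/K in series).
Σ(L/K) = 243/9.34 + 580/140 + 692/2.12 = 26.02 + 4.143 + 326.4 = 356.6 d
q = ΔH / Σ(L/K) = 5.30 / 356.6 = 0.01486 m/d (same in every zone)
Zone A: v = q/n = 0.01486/0.17 = 0.08743 m/d → t_A = 243/0.08743 = 2779 d
Zone B: v = q/n = 0.01486/0.25 = 0.05945 m/d → t_B = 580/0.05945 = 9755 d
Zone C: v = q/n = 0.01486/0.30 = 0.04955 m/d → t_C = 692/0.04955 = 13970 d
Total t = 2779 + 9755 + 13970 = 26500 d
   = 26500 / 365 = 72.6 yr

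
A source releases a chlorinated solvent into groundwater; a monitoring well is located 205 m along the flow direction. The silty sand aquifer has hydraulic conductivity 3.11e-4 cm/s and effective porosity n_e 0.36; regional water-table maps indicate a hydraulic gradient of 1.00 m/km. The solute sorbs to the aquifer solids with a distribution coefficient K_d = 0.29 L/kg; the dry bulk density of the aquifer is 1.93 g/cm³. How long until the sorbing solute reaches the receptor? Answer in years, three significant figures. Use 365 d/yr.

1920 years

K = 3.11e-4 cm/s × 864 = 0.2687 m/d
Specific discharge q = 0.2687 × 0.0010 = 2.687e-4 m/d
v = Ki/n = 0.2687·0.0010/0.36 = 7.464e-4 m/d
Retardation R = 1 + ρ_b·K_d/n = 1 + 1.93×0.29/0.36 = 2.555
Contaminant velocity v_c = v/R = 7.464e-4/2.555 = 2.922e-4 m/d
t = L/v_c = 205/2.922e-4 = 701700 d
   = 701700/365 = 1920 yr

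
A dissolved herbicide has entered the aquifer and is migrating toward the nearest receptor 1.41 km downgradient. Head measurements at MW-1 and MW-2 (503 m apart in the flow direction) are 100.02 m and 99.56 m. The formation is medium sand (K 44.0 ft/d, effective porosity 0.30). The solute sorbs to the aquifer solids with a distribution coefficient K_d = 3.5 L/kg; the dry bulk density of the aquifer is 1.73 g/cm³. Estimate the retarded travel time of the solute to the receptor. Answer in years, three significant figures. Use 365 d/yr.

Hydraulic gradient i = (100.02 − 99.56) / 503 = 0.46 / 503 = 9.145e-4
K = 44.0 ft/d × 0.3048 = 13.41 m/d
Darcy flux q = K·i = 13.41 × 9.145e-4 = 0.01226 m/d
Seepage velocity v = q / n = 0.01226 / 0.30 = 0.04088 m/d
Retardation R = 1 + ρ_b·K_d/n = 1 + 1.73×3.5/0.30 = 21.18
Contaminant velocity v_c = v/R = 0.04088/21.18 = 0.001930 m/d
L = 1.41 km = 1410 m
t = L/v_c = 1410/0.001930 = 730600 d
   = 730600/365 = 2000 yr

2000 years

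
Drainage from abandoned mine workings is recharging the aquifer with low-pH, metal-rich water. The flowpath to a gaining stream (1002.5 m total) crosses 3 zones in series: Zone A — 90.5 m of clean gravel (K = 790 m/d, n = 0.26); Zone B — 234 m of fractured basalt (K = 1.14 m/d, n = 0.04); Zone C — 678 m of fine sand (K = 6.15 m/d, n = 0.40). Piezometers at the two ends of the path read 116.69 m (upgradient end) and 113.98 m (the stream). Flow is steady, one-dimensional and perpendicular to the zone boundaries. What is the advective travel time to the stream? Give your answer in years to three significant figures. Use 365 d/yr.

Total head drop ΔH = 116.69 − 113.98 = 2.71 m
Steady 1-D flow in series ⇒ the Darcy flux q is identical in every zone and the zone head losses add (resistances L/K in series).
Σ(L/K) = 90.5/790 + 234/1.14 + 678/6.15 = 0.1146 + 205.3 + 110.2 = 315.6 d
q = ΔH / Σ(L/K) = 2.71 / 315.6 = 0.008586 m/d (same in every zone)
Zone A: v = q/n = 0.008586/0.26 = 0.03302 m/d → t_A = 90.5/0.03302 = 2740 d
Zone B: v = q/n = 0.008586/0.04 = 0.2147 m/d → t_B = 234/0.2147 = 1090 d
Zone C: v = q/n = 0.008586/0.40 = 0.02147 m/d → t_C = 678/0.02147 = 31590 d
Total t = 2740 + 1090 + 31590 = 35420 d
   = 35420 / 365 = 97.0 yr

97.0 years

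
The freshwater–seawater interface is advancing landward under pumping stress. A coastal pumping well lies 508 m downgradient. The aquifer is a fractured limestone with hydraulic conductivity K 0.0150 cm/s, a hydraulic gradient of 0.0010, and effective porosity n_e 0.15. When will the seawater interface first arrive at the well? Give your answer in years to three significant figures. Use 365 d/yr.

K = 0.0150 cm/s × 864 = 12.96 m/d
Darcy flux q = K·i = 12.96 × 0.0010 = 0.01296 m/d
Seepage velocity v = q / n = 0.01296 / 0.15 = 0.08640 m/d
t = L / v = 508 / 0.08640 = 5880 d
   = 5880 / 365 = 16.1 yr

16.1 years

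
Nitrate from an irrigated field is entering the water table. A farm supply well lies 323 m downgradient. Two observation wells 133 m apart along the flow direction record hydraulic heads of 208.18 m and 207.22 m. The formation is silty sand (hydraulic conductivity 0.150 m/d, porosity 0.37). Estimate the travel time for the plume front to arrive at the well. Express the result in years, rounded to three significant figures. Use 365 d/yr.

302 years

Hydraulic gradient i = (208.18 − 207.22) / 133 = 0.96 / 133 = 0.007218
Darcy flux q = K·i = 0.150 × 0.007218 = 0.001083 m/d
v_s = q/n_e = 0.001083/0.37 = 0.002926 m/d
t = L / v = 323 / 0.002926 = 110400 d
   = 110400 / 365 = 302 yr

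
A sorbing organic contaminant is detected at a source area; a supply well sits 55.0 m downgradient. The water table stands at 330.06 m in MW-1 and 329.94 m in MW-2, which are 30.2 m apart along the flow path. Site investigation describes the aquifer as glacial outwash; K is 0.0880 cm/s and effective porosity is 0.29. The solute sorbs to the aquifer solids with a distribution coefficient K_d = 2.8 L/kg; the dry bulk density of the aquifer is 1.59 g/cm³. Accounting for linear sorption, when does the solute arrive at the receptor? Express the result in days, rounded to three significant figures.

863 days

Hydraulic gradient i = (330.06 − 329.94) / 30.2 = 0.12 / 30.2 = 0.003974
K = 0.0880 cm/s × 864 = 76.03 m/d
Specific discharge q = 76.03 × 0.003974 = 0.3021 m/d
Seepage velocity v = q / n = 0.3021 / 0.29 = 1.042 m/d
Retardation R = 1 + ρ_b·K_d/n = 1 + 1.59×2.8/0.29 = 16.35
Contaminant velocity v_c = v/R = 1.042/16.35 = 0.06371 m/d
t = L/v_c = 55.0/0.06371 = 863.3 d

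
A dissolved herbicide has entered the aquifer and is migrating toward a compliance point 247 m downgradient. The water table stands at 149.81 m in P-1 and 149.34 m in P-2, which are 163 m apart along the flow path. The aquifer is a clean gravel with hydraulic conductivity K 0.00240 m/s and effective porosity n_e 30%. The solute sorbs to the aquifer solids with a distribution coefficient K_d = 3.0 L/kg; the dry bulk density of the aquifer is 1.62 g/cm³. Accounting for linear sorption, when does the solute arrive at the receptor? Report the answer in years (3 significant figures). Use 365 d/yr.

Hydraulic gradient i = (149.81 − 149.34) / 163 = 0.47 / 163 = 0.002883
K = 0.00240 m/s × 86400 s/d = 207.4 m/d
q = Ki = 207.4 × 0.002883 = 0.5979 m/d
Seepage velocity v = q / n = 0.5979 / 0.30 = 1.993 m/d
Retardation R = 1 + ρ_b·K_d/n = 1 + 1.62×3.0/0.30 = 17.20
Contaminant velocity v_c = v/R = 1.993/17.20 = 0.1159 m/d
t = L/v_c = 247/0.1159 = 2132 d
   = 2132/365 = 5.84 yr

5.84 years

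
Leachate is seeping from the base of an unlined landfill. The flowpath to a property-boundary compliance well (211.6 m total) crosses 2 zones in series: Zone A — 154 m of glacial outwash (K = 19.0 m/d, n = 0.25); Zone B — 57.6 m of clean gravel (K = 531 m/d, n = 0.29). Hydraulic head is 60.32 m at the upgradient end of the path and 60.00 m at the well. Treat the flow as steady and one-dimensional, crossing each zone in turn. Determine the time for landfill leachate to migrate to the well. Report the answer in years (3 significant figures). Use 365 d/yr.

3.88 years

Total head drop ΔH = 60.32 − 60.00 = 0.32 m
Continuity: the same q passes through each zone, so ΔH = q·Σ(L_j/K_j) — the zones act as resistances in series.
Σ(L/K) = 154/19.0 + 57.6/531 = 8.105 + 0.1085 = 8.214 d
q = ΔH / Σ(L/K) = 0.32 / 8.214 = 0.03896 m/d (same in every zone)
Zone A: v = q/n = 0.03896/0.25 = 0.1558 m/d → t_A = 154/0.1558 = 988.2 d
Zone B: v = q/n = 0.03896/0.29 = 0.1343 m/d → t_B = 57.6/0.1343 = 428.8 d
Total t = 988.2 + 428.8 = 1417 d
   = 1417 / 365 = 3.88 yr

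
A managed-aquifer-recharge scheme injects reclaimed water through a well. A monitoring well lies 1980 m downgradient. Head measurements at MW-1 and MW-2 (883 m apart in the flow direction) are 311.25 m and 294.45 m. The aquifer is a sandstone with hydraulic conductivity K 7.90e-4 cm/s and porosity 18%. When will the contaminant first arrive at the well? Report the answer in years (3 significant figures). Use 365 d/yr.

75.2 years

Hydraulic gradient i = (311.25 − 294.45) / 883 = 16.80 / 883 = 0.01903
K = 7.90e-4 cm/s × 864 = 0.6826 m/d
Specific discharge q = 0.6826 × 0.01903 = 0.01299 m/d
Seepage velocity v = q / n = 0.01299 / 0.18 = 0.07215 m/d
t = L / v = 1980 / 0.07215 = 27440 d
   = 27440 / 365 = 75.2 yr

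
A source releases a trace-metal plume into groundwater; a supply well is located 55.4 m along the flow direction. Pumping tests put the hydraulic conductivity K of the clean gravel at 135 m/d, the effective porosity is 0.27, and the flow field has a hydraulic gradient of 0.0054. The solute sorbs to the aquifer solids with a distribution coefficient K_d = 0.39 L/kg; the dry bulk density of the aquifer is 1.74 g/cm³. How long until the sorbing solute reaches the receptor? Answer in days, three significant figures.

Darcy flux q = K·i = 135 × 0.0054 = 0.7290 m/d
v_s = q/n_e = 0.7290/0.27 = 2.700 m/d
Retardation R = 1 + ρ_b·K_d/n = 1 + 1.74×0.39/0.27 = 3.513
Contaminant velocity v_c = v/R = 2.700/3.513 = 0.7685 m/d
t = L/v_c = 55.4/0.7685 = 72.09 d

72.1 days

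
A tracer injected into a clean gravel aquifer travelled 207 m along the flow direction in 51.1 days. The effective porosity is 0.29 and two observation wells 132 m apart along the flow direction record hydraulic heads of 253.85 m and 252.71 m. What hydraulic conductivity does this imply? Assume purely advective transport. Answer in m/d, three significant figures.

136 m/d

Hydraulic gradient i = (253.85 − 252.71) / 132 = 1.14 / 132 = 0.008636
v = L / t = 207 / 51.1 = 4.051 m/d
K = v · n / i = 4.051 × 0.29 / 0.008636 = 136 m/d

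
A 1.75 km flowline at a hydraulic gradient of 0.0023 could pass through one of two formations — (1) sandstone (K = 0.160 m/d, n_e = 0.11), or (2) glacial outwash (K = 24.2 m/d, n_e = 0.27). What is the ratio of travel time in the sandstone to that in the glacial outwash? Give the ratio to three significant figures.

61.6

Unit 1 (sandstone): v = 0.160×0.0023/0.11 = 0.003345 m/d, t = 1750/0.003345 = 523100 d
Unit 2 (glacial outwash): v = 24.2×0.0023/0.27 = 0.2061 m/d, t = 1750/0.2061 = 8489 d
t(sandstone) / t(glacial outwash) = 523100/8489 = 61.6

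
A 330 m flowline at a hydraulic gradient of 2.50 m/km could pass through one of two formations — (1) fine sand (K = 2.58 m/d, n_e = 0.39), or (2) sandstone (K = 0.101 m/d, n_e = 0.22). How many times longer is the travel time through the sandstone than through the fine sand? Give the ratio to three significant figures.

14.4

Unit 1 (fine sand): v = 2.58×0.0025/0.39 = 0.01654 m/d, t = 330/0.01654 = 19950 d
Unit 2 (sandstone): v = 0.101×0.0025/0.22 = 0.001148 m/d, t = 330/0.001148 = 287500 d
t(sandstone) / t(fine sand) = 287500/19950 = 14.4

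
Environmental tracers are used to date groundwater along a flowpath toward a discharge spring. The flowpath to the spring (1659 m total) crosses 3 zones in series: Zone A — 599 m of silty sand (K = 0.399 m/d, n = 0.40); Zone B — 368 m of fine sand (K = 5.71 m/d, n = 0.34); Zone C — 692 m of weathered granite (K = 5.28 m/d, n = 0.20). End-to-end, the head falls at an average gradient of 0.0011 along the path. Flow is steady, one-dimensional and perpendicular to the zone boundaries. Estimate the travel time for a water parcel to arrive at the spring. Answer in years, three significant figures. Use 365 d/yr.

1280 years

Continuity: the same q passes through each zone, so ΔH = q·Σ(L_j/K_j) — the zones act as resistances in series.
Σ(L/K) = 599/0.399 + 368/5.71 + 692/5.28 = 1501 + 64.45 + 131.1 = 1697 d
K_eq = L_total / Σ(L/K) = 1659 / 1697 = 0.9777 m/d
q = K_eq · i = 0.9777 × 0.0011 = 0.001076 m/d (same in every zone)
Zone A: v = q/n = 0.001076/0.40 = 0.002689 m/d → t_A = 599/0.002689 = 222800 d
Zone B: v = q/n = 0.001076/0.34 = 0.003163 m/d → t_B = 368/0.003163 = 116300 d
Zone C: v = q/n = 0.001076/0.20 = 0.005378 m/d → t_C = 692/0.005378 = 128700 d
Total t = 222800 + 116300 + 128700 = 467800 d
   = 467800 / 365 = 1280 yr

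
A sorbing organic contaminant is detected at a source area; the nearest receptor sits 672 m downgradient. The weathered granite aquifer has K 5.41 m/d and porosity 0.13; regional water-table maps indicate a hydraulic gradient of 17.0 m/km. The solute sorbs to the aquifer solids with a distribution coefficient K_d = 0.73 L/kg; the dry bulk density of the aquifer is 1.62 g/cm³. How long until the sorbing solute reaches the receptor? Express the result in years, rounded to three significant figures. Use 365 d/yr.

26.3 years

Specific discharge q = 5.41 × 0.017 = 0.09197 m/d
v = Ki/n = 5.41·0.017/0.13 = 0.7075 m/d
Retardation R = 1 + ρ_b·K_d/n = 1 + 1.62×0.73/0.13 = 10.10
Contaminant velocity v_c = v/R = 0.7075/10.10 = 0.07007 m/d
t = L/v_c = 672/0.07007 = 9591 d
   = 9591/365 = 26.3 yr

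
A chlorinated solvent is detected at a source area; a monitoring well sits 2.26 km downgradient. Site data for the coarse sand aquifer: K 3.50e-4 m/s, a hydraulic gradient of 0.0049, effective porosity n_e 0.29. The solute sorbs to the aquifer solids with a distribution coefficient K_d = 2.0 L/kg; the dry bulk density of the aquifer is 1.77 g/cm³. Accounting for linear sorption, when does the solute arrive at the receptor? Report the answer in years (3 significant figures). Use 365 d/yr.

160 years

K = 3.50e-4 m/s × 86400 s/d = 30.24 m/d
Specific discharge q = 30.24 × 0.0049 = 0.1482 m/d
v_s = q/n_e = 0.1482/0.29 = 0.5110 m/d
Retardation R = 1 + ρ_b·K_d/n = 1 + 1.77×2.0/0.29 = 13.21
Contaminant velocity v_c = v/R = 0.5110/13.21 = 0.03869 m/d
L = 2.26 km = 2260 m
t = L/v_c = 2260/0.03869 = 58420 d
   = 58420/365 = 160 yr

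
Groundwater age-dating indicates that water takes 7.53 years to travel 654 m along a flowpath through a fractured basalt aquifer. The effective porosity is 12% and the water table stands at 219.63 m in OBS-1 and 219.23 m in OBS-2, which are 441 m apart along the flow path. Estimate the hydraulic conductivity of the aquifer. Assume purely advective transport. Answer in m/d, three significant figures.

Hydraulic gradient i = (219.63 − 219.23) / 441 = 0.40 / 441 = 9.070e-4
t = 7.53 years = 2748 d
v = L / t = 654 / 2748 = 0.2380 m/d
K = v · n / i = 0.2380 × 0.12 / 9.070e-4 = 31.5 m/d

31.5 m/d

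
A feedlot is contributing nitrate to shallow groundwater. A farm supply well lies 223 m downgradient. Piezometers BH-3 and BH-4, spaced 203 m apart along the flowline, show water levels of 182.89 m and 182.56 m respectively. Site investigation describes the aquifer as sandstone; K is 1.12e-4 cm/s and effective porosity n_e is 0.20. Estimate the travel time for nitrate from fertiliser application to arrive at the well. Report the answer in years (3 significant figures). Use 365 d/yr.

Hydraulic gradient i = (182.89 − 182.56) / 203 = 0.33 / 203 = 0.001626
K = 1.12e-4 cm/s × 864 = 0.09677 m/d
Specific discharge q = 0.09677 × 0.001626 = 1.573e-4 m/d
v_s = q/n_e = 1.573e-4/0.20 = 7.865e-4 m/d
t = L / v = 223 / 7.865e-4 = 283500 d
   = 283500 / 365 = 777 yr

777 years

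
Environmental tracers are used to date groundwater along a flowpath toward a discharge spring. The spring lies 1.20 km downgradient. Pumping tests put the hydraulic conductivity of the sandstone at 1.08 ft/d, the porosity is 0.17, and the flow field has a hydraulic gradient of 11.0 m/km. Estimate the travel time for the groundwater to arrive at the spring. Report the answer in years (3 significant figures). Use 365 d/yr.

154 years

K = 1.08 ft/d × 0.3048 = 0.3292 m/d
Darcy flux q = K·i = 0.3292 × 0.011 = 0.003621 m/d
v = Ki/n = 0.3292·0.011/0.17 = 0.02130 m/d
L = 1.20 km = 1200 m
t = L / v = 1200 / 0.02130 = 56340 d
   = 56340 / 365 = 154 yr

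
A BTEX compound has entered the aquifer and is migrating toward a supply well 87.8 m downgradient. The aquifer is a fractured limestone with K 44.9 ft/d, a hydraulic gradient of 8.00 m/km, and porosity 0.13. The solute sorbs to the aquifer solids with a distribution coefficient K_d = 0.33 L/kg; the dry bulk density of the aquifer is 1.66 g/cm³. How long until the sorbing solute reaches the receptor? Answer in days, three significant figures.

544 days

K = 44.9 ft/d × 0.3048 = 13.69 m/d
Specific discharge q = 13.69 × 0.0080 = 0.1095 m/d
v_s = q/n_e = 0.1095/0.13 = 0.8422 m/d
Retardation R = 1 + ρ_b·K_d/n = 1 + 1.66×0.33/0.13 = 5.214
Contaminant velocity v_c = v/R = 0.8422/5.214 = 0.1615 m/d
t = L/v_c = 87.8/0.1615 = 543.6 d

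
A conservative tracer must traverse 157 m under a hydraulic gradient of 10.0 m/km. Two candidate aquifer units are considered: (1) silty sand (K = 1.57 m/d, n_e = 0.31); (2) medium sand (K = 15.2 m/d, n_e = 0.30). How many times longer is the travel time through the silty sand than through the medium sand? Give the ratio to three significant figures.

Unit 1 (silty sand): v = 1.57×0.010/0.31 = 0.05065 m/d, t = 157/0.05065 = 3100 d
Unit 2 (medium sand): v = 15.2×0.010/0.30 = 0.5067 m/d, t = 157/0.5067 = 309.9 d
t(silty sand) / t(medium sand) = 3100/309.9 = 10.0

10.0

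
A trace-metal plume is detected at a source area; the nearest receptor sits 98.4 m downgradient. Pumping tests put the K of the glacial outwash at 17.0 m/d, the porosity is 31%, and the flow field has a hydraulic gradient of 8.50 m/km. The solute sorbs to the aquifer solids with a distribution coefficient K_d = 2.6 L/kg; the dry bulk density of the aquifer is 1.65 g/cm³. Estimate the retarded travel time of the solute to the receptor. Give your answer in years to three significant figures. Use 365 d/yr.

8.58 years

q = Ki = 17.0 × 0.0085 = 0.1445 m/d
Average linear velocity = 0.1445 / 0.31 = 0.4661 m/d
Retardation R = 1 + ρ_b·K_d/n = 1 + 1.65×2.6/0.31 = 14.84
Contaminant velocity v_c = v/R = 0.4661/14.84 = 0.03141 m/d
t = L/v_c = 98.4/0.03141 = 3132 d
   = 3132/365 = 8.58 yr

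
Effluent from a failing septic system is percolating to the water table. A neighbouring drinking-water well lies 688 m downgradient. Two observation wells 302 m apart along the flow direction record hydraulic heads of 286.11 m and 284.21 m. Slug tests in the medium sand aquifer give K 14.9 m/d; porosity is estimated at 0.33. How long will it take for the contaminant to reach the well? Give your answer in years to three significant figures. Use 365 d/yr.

6.64 years

Hydraulic gradient i = (286.11 − 284.21) / 302 = 1.90 / 302 = 0.006291
Darcy flux q = K·i = 14.9 × 0.006291 = 0.09374 m/d
v = Ki/n = 14.9·0.006291/0.33 = 0.2841 m/d
t = L / v = 688 / 0.2841 = 2422 d
   = 2422 / 365 = 6.64 yr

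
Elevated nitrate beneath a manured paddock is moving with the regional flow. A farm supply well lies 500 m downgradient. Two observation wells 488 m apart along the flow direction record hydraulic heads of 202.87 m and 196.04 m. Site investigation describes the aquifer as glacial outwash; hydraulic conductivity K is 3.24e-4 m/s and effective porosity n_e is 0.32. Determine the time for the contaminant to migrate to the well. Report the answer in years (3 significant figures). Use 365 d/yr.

1.12 years

Hydraulic gradient i = (202.87 − 196.04) / 488 = 6.83 / 488 = 0.01400
K = 3.24e-4 m/s × 86400 s/d = 27.99 m/d
q = Ki = 27.99 × 0.01400 = 0.3918 m/d
v = Ki/n = 27.99·0.01400/0.32 = 1.224 m/d
t = L / v = 500 / 1.224 = 408.4 d
   = 408.4 / 365 = 1.12 yr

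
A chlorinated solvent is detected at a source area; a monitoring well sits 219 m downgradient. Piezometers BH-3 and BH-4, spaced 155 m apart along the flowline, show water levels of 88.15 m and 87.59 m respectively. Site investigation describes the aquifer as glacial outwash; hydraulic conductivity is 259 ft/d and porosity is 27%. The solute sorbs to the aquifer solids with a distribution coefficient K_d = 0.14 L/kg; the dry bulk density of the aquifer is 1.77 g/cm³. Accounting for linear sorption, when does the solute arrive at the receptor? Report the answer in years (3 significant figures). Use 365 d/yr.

Hydraulic gradient i = (88.15 − 87.59) / 155 = 0.56 / 155 = 0.003613
K = 259 ft/d × 0.3048 = 78.94 m/d
Specific discharge q = 78.94 × 0.003613 = 0.2852 m/d
v = Ki/n = 78.94·0.003613/0.27 = 1.056 m/d
Retardation R = 1 + ρ_b·K_d/n = 1 + 1.77×0.14/0.27 = 1.918
Contaminant velocity v_c = v/R = 1.056/1.918 = 0.5508 m/d
t = L/v_c = 219/0.5508 = 397.6 d
   = 397.6/365 = 1.09 yr

1.09 years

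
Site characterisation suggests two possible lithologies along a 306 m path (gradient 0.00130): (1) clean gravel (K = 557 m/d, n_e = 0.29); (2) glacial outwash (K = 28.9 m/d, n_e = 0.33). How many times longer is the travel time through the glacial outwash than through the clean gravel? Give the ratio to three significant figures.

21.9

Unit 1 (clean gravel): v = 557×0.0013/0.29 = 2.497 m/d, t = 306/2.497 = 122.6 d
Unit 2 (glacial outwash): v = 28.9×0.0013/0.33 = 0.1138 m/d, t = 306/0.1138 = 2688 d
t(glacial outwash) / t(clean gravel) = 2688/122.6 = 21.9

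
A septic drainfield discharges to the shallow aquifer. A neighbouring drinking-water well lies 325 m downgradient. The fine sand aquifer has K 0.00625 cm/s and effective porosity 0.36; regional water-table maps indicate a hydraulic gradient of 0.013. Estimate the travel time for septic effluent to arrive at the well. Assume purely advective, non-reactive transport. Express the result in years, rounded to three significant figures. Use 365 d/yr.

4.57 years

K = 0.00625 cm/s × 864 = 5.400 m/d
Darcy flux q = K·i = 5.400 × 0.013 = 0.07020 m/d
Seepage velocity v = q / n = 0.07020 / 0.36 = 0.1950 m/d
t = L / v = 325 / 0.1950 = 1667 d
   = 1667 / 365 = 4.57 yr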